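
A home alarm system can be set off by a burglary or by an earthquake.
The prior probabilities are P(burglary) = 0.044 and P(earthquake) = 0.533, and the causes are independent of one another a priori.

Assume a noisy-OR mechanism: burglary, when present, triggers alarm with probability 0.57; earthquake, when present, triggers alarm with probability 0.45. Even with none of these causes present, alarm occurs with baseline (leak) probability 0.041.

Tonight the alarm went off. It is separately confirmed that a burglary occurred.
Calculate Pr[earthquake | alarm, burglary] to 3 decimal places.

Pr[earthquake | alarm, burglary] ≈ 0.600

Under noisy-OR, P(alarm | causes) = 1 − (1−0.041)·∏(1−qᵢ) over the active causes.
For the numerator, keep only earthquake=true terms: 0.773196*0.533 = 0.412113
Denominator P(alarm | burglary): 0.58763*0.467 + 0.773196*0.533 = 0.686536
Posterior = 0.412113 / 0.686536 ≈ 0.600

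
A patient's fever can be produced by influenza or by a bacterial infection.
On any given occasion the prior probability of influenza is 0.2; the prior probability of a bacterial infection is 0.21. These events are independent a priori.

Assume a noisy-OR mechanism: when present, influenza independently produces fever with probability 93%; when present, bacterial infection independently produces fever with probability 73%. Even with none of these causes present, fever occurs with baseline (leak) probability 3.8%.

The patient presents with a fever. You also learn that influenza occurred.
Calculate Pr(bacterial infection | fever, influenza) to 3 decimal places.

Under noisy-OR, P(fever | causes) = 1 − (1−0.038)·∏(1−qᵢ) over the active causes.
Enumerate both values of bacterial infection and weight by the priors:
  P(fever | influenza) = 0.93266·0.79 + 0.981818·0.21
        = 0.736801 + 0.206182 = 0.942983
The terms with bacterial infection present sum to 0.206182, so
  P(bacterial infection | fever, influenza) = 0.206182 / 0.942983 ≈ 0.219

Pr(bacterial infection | fever, influenza) ≈ 0.219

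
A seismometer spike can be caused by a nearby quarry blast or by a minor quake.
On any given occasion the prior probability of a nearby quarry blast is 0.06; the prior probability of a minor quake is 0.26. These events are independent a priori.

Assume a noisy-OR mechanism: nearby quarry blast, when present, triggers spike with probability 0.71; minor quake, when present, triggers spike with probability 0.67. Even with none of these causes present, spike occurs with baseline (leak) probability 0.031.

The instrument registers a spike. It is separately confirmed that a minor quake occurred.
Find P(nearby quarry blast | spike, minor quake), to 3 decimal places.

P(nearby quarry blast | spike, minor quake) ≈ 0.078

Under noisy-OR, P(spike | causes) = 1 − (1−0.031)·∏(1−qᵢ) over the active causes.
Weight on nearby quarry blast=true, given the evidence: 0.907267*0.06 = 0.054436
Normalizer over all consistent configurations: 0.68023*0.94 + 0.907267*0.06 = 0.693852
Posterior = 0.054436 / 0.693852 ≈ 0.078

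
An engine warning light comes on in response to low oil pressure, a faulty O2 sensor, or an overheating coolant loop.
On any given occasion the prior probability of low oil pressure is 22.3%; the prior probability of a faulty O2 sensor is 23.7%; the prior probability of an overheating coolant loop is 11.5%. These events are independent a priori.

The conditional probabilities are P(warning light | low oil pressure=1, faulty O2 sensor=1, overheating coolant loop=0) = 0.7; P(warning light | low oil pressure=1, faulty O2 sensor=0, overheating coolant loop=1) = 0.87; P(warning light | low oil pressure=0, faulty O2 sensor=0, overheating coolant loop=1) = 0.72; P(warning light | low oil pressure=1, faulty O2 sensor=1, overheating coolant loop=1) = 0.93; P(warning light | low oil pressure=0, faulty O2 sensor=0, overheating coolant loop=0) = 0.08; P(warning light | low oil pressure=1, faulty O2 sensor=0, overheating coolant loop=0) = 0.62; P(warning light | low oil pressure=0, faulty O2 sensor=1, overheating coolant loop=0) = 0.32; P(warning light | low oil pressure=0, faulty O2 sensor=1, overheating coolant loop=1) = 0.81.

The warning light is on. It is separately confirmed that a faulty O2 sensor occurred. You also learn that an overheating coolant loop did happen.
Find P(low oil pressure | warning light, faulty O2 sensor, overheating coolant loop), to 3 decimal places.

P(low oil pressure | warning light, faulty O2 sensor, overheating coolant loop) ≈ 0.248

By total probability over both values of low oil pressure:
  P(warning light | faulty O2 sensor, overheating coolant loop) = 0.81×0.777 + 0.93×0.223
        = 0.629370 + 0.207390 = 0.836760
Keeping only the low oil pressure-present terms gives 0.207390, so
  P(low oil pressure | warning light, faulty O2 sensor, overheating coolant loop) = 0.207390 / 0.836760 ≈ 0.248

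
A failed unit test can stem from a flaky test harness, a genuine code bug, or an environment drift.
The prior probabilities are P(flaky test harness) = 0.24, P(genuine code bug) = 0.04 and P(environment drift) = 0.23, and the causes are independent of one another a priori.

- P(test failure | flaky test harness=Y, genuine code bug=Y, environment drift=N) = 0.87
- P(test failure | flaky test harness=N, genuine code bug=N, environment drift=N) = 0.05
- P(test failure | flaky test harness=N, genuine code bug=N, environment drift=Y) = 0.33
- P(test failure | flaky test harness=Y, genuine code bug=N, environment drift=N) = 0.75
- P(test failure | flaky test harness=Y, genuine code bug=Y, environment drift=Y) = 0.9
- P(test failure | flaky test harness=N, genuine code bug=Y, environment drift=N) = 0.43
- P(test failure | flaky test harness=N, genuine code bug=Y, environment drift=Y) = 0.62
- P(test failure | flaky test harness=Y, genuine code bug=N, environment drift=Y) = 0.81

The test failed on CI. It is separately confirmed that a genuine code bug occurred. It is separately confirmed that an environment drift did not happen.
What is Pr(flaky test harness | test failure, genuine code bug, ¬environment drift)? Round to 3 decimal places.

Pr(flaky test harness | test failure, genuine code bug, ¬environment drift) ≈ 0.390

P(test failure | genuine code bug, ¬environment drift) = 0.43×0.76 + 0.87×0.24 = 0.326800 + 0.208800 = 0.535600
Restricting to configurations with flaky test harness present: 0.87×0.24 = 0.208800.
Hence the posterior is 0.208800/0.535600 ≈ 0.390.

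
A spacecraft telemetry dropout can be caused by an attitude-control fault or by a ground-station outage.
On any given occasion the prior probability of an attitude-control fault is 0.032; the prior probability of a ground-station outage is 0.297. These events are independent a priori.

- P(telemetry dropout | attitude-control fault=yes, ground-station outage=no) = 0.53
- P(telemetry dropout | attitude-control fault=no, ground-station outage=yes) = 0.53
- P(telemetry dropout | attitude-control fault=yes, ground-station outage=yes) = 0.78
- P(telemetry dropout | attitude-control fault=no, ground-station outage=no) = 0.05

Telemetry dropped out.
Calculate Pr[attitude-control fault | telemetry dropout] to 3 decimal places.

Pr[attitude-control fault | telemetry dropout] ≈ 0.094

Weight on attitude-control fault=true, given the evidence: 0.011923 + 0.007413 = 0.019336
Denominator P(telemetry dropout): 0.05·0.968·0.703 + 0.53·0.968·0.297 + 0.53·0.032·0.703 + 0.78·0.032·0.297 = 0.205734
P(attitude-control fault | telemetry dropout) = 0.019336/0.205734 ≈ 0.094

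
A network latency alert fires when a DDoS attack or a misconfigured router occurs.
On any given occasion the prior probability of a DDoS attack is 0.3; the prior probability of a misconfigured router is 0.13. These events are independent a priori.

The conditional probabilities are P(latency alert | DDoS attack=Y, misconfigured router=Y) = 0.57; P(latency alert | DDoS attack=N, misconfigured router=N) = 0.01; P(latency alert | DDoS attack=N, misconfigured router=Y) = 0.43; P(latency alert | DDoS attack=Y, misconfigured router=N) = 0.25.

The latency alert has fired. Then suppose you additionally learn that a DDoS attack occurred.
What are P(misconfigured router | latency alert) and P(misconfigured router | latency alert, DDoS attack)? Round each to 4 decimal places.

Enumerate the 4 (DDoS attack, misconfigured router) configurations and weight by the priors:
  P(latency alert) = 0.01*0.7*0.87 + 0.43*0.7*0.13 + 0.25*0.3*0.87 + 0.57*0.3*0.13
        = 0.006090 + 0.039130 + 0.065250 + 0.022230 = 0.132700
Keeping only the misconfigured router-present terms gives 0.061360, so
  P(misconfigured router | latency alert) = 0.061360 / 0.132700 ≈ 0.4624

Now condition on the additional information:
Enumerate both values of misconfigured router and weight by the priors:
  P(latency alert | DDoS attack) = 0.25×0.87 + 0.57×0.13
        = 0.217500 + 0.074100 = 0.291600
Keeping only the misconfigured router-present terms gives 0.074100, so
  P(misconfigured router | latency alert, DDoS attack) = 0.074100 / 0.291600 ≈ 0.2541
This is intercausal reasoning (explaining away): once DDoS attack accounts for the latency alert, misconfigured router becomes less likely.

P(misconfigured router | latency alert) ≈ 0.4624; P(misconfigured router | latency alert, DDoS attack) ≈ 0.2541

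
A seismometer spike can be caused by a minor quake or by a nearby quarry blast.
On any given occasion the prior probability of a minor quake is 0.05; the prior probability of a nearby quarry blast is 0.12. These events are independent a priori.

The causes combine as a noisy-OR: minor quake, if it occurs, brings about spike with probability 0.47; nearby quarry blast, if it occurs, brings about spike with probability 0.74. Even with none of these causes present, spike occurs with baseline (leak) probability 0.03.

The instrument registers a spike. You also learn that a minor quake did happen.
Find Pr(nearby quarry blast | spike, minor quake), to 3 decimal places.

Under noisy-OR, P(spike | causes) = 1 − (1−0.03)·∏(1−qᵢ) over the active causes.
P(spike | minor quake) = 0.4859×0.88 + 0.866334×0.12 = 0.427592 + 0.103960 = 0.531552
The nearby quarry blast-present share is 0.866334×0.12 = 0.103960.
Hence the posterior is 0.103960/0.531552 ≈ 0.196.

Pr(nearby quarry blast | spike, minor quake) ≈ 0.196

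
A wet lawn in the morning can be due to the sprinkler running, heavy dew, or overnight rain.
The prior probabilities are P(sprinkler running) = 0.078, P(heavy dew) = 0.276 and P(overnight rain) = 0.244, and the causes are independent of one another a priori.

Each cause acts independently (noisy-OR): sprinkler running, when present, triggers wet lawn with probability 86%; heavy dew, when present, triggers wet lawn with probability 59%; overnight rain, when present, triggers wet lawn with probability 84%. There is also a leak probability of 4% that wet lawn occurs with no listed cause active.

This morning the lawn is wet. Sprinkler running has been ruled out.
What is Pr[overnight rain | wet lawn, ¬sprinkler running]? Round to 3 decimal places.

Under noisy-OR, P(wet lawn | causes) = 1 − (1−0.04)·∏(1−qᵢ) over the active causes.
P(wet lawn | ¬sprinkler running) = 0.04·0.724·0.756 + 0.8464·0.724·0.244 + 0.6064·0.276·0.756 + 0.937024·0.276·0.244 = 0.021894 + 0.149522 + 0.126529 + 0.063103 = 0.361048
The overnight rain-present share is 0.149522 + 0.063103 = 0.212625.
Hence the posterior is 0.212625/0.361048 ≈ 0.589.

Pr[overnight rain | wet lawn, ¬sprinkler running] ≈ 0.589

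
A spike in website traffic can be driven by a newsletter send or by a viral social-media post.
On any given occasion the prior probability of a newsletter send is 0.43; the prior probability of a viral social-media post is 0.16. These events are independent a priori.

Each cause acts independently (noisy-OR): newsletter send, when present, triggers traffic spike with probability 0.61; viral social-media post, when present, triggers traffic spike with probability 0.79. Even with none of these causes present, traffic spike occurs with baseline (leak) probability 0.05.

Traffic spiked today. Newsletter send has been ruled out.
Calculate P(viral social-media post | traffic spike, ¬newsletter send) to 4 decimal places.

P(viral social-media post | traffic spike, ¬newsletter send) ≈ 0.7531

Under noisy-OR, P(traffic spike | causes) = 1 − (1−0.05)·∏(1−qᵢ) over the active causes.
P(traffic spike | ¬newsletter send) = 0.05×0.84 + 0.8005×0.16 = 0.042000 + 0.128080 = 0.170080
Of this, 0.128080 comes from 0.8005×0.16 (the viral social-media post=true cases).
So P(viral social-media post | traffic spike, ¬newsletter send) = 0.128080/0.170080 ≈ 0.7531.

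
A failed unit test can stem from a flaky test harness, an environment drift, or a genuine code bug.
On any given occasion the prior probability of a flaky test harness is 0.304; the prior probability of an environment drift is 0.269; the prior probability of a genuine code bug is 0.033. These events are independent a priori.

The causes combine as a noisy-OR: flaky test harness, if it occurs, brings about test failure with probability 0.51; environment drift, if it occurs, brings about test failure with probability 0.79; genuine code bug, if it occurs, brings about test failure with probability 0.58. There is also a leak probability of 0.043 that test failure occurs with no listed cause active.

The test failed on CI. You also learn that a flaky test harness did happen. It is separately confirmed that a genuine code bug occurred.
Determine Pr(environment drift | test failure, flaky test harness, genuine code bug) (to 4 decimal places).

Pr(environment drift | test failure, flaky test harness, genuine code bug) ≈ 0.3052

Under noisy-OR, P(test failure | causes) = 1 − (1−0.043)·∏(1−qᵢ) over the active causes.
Sum P(test failure|·) weighted by the priors over both values of environment drift:
  P(test failure | flaky test harness, genuine code bug) = 0.803049·0.731 + 0.95864·0.269
        = 0.587029 + 0.257874 = 0.844903
Keeping only the environment drift-present terms gives 0.257874, so
  P(environment drift | test failure, flaky test harness, genuine code bug) = 0.257874 / 0.844903 ≈ 0.3052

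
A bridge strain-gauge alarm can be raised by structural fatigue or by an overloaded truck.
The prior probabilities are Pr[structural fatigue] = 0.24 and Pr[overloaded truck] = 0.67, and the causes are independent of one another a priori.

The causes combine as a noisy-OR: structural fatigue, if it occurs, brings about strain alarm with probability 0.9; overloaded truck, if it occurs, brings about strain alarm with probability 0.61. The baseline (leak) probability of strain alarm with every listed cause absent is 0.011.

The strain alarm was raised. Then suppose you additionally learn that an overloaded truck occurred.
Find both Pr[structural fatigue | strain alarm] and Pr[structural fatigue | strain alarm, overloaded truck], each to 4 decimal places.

Pr[structural fatigue | strain alarm] ≈ 0.4173; Pr[structural fatigue | strain alarm, overloaded truck] ≈ 0.3308

Under noisy-OR, P(strain alarm | causes) = 1 − (1−0.011)·∏(1−qᵢ) over the active causes.
Numerator (weight on configurations with structural fatigue): 0.071367 + 0.154598 = 0.225965
Denominator P(strain alarm): 0.011*0.76*0.33 + 0.61429*0.76*0.67 + 0.9011*0.24*0.33 + 0.961429*0.24*0.67 = 0.541520
P(structural fatigue | strain alarm) = 0.225965/0.541520 ≈ 0.4173

Now also conditioning on overloaded truck=true:
For the numerator, keep only structural fatigue=true terms: 0.961429×0.24 = 0.230743
Denominator P(strain alarm | overloaded truck): 0.61429×0.76 + 0.961429×0.24 = 0.697603
P(structural fatigue | strain alarm, overloaded truck) = 0.230743/0.697603 ≈ 0.3308
This is intercausal reasoning (explaining away): once overloaded truck accounts for the strain alarm, structural fatigue becomes less likely.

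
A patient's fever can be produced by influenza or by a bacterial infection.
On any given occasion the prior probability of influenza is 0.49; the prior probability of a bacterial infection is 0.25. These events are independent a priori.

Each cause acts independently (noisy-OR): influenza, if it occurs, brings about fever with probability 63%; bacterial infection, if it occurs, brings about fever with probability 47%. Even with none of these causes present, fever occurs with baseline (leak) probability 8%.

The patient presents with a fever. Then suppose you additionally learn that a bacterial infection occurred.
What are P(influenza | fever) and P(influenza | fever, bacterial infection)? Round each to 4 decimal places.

P(influenza | fever) ≈ 0.7813; P(influenza | fever, bacterial infection) ≈ 0.6058

Under noisy-OR, P(fever | causes) = 1 − (1−0.08)·∏(1−qᵢ) over the active causes.
Sum P(fever|·) weighted by the priors over the 4 (influenza, bacterial infection) configurations:
  P(fever) = 0.08×0.51×0.75 + 0.5124×0.51×0.25 + 0.6596×0.49×0.75 + 0.819588×0.49×0.25
        = 0.030600 + 0.065331 + 0.242403 + 0.100400 = 0.438734
Keeping only the influenza-present terms gives 0.342803, so
  P(influenza | fever) = 0.342803 / 0.438734 ≈ 0.7813

Now also conditioning on bacterial infection=true:
For the numerator, keep only influenza=true terms: 0.819588*0.49 = 0.401598
The normalizing constant is 0.5124*0.51 + 0.819588*0.49 = 0.662922
P(influenza | fever, bacterial infection) = 0.401598/0.662922 ≈ 0.6058
Conditioning on bacterial infection lowers the posterior on influenza: the classic explaining-away effect in a common-effect structure.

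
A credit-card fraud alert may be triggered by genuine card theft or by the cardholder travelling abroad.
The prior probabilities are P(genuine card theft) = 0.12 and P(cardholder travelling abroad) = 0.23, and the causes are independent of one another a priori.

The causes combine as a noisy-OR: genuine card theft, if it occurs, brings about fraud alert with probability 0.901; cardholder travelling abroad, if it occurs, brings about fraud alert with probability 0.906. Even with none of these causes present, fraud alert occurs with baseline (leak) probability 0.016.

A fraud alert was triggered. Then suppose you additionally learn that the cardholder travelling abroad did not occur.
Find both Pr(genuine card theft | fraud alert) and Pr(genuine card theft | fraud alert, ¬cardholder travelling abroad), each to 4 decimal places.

Under noisy-OR, P(fraud alert | causes) = 1 − (1−0.016)·∏(1−qᵢ) over the active causes.
Weight on genuine card theft=true, given the evidence: 0.083399 + 0.027347 = 0.110746
The normalizing constant is 0.016×0.88×0.77 + 0.907504×0.88×0.23 + 0.902584×0.12×0.77 + 0.990843×0.12×0.23 = 0.305267
P(genuine card theft | fraud alert) = 0.110746/0.305267 ≈ 0.3628

Now also conditioning on cardholder travelling abroad≠true:
P(fraud alert | ¬cardholder travelling abroad) = 0.016×0.88 + 0.902584×0.12 = 0.014080 + 0.108310 = 0.122390
The genuine card theft-present share is 0.902584×0.12 = 0.108310.
P(genuine card theft | fraud alert, ¬cardholder travelling abroad) = 0.108310 / 0.122390 ≈ 0.8850
Ruling out cardholder travelling abroad raises the posterior on genuine card theft — the flip side of explaining away.

Pr(genuine card theft | fraud alert) ≈ 0.3628; Pr(genuine card theft | fraud alert, ¬cardholder travelling abroad) ≈ 0.8850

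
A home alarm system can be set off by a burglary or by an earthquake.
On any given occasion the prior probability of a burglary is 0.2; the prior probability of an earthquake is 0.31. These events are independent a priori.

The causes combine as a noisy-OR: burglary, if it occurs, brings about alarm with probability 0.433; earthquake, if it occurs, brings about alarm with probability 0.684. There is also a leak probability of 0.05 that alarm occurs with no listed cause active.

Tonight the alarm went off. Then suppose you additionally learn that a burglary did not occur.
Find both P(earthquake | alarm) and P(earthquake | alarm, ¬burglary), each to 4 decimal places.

P(earthquake | alarm) ≈ 0.7114; P(earthquake | alarm, ¬burglary) ≈ 0.8628

Under noisy-OR, P(alarm | causes) = 1 − (1−0.05)·∏(1−qᵢ) over the active causes.
For the numerator, keep only earthquake=true terms: 0.173550 + 0.051447 = 0.224997
Denominator P(alarm): 0.05×0.8×0.69 + 0.6998×0.8×0.31 + 0.46135×0.2×0.69 + 0.829787×0.2×0.31 = 0.316263
P(earthquake | alarm) = 0.224997/0.316263 ≈ 0.7114

Now condition on the additional information:
Sum P(alarm|·) weighted by the priors over both values of earthquake:
  P(alarm | ¬burglary) = 0.05·0.69 + 0.6998·0.31
        = 0.034500 + 0.216938 = 0.251438
Keeping only the earthquake-present terms gives 0.216938, so
  P(earthquake | alarm, ¬burglary) = 0.216938 / 0.251438 ≈ 0.8628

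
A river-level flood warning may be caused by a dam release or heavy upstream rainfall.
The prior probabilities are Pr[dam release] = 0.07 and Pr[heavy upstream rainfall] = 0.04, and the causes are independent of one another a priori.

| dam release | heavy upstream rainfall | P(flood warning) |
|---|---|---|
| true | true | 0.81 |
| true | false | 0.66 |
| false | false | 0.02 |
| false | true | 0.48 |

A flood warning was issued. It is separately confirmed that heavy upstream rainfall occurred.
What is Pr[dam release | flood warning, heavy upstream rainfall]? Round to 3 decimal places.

Pr[dam release | flood warning, heavy upstream rainfall] ≈ 0.113

Enumerate both values of dam release and weight by the priors:
  P(flood warning | heavy upstream rainfall) = 0.48×0.93 + 0.81×0.07
        = 0.446400 + 0.056700 = 0.503100
Keeping only the dam release-present terms gives 0.056700, so
  P(dam release | flood warning, heavy upstream rainfall) = 0.056700 / 0.503100 ≈ 0.113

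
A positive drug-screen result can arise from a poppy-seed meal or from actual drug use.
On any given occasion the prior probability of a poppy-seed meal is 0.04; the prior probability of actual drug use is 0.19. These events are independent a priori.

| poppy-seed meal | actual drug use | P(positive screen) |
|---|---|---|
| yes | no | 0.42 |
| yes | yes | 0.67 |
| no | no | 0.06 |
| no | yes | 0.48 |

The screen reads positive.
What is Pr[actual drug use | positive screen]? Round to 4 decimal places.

Pr[actual drug use | positive screen] ≈ 0.6059

P(positive screen) = 0.06×0.96×0.81 + 0.48×0.96×0.19 + 0.42×0.04×0.81 + 0.67×0.04×0.19 = 0.046656 + 0.087552 + 0.013608 + 0.005092 = 0.152908
The actual drug use-present share is 0.087552 + 0.005092 = 0.092644.
So P(actual drug use | positive screen) = 0.092644/0.152908 ≈ 0.6059.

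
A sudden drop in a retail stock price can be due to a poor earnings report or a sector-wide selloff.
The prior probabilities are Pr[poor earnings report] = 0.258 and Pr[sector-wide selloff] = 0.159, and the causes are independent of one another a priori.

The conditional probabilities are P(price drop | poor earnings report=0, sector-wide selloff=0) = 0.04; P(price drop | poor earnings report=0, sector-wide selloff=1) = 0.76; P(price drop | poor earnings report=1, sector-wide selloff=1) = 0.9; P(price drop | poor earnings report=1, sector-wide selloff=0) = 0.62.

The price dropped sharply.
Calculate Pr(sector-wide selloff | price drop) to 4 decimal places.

Weight on sector-wide selloff=true, given the evidence: 0.089663 + 0.036920 = 0.126583
Denominator P(price drop): 0.04*0.742*0.841 + 0.76*0.742*0.159 + 0.62*0.258*0.841 + 0.9*0.258*0.159 = 0.286070
Posterior = 0.126583 / 0.286070 ≈ 0.4425

Pr(sector-wide selloff | price drop) ≈ 0.4425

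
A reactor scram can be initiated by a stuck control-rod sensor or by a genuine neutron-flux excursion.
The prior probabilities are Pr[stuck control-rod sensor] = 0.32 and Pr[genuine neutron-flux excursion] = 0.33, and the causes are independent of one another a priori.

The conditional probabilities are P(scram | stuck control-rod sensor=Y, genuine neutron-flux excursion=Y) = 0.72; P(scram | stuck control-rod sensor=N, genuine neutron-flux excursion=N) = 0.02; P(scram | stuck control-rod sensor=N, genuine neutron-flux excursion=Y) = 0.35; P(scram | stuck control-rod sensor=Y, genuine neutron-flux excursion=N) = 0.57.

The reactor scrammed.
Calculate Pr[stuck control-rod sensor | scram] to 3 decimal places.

Pr[stuck control-rod sensor | scram] ≈ 0.693

Sum P(scram|·) weighted by the priors over the 4 (stuck control-rod sensor, genuine neutron-flux excursion) configurations:
  P(scram) = 0.02·0.68·0.67 + 0.35·0.68·0.33 + 0.57·0.32·0.67 + 0.72·0.32·0.33
        = 0.009112 + 0.078540 + 0.122208 + 0.076032 = 0.285892
Keeping only the stuck control-rod sensor-present terms gives 0.198240, so
  P(stuck control-rod sensor | scram) = 0.198240 / 0.285892 ≈ 0.693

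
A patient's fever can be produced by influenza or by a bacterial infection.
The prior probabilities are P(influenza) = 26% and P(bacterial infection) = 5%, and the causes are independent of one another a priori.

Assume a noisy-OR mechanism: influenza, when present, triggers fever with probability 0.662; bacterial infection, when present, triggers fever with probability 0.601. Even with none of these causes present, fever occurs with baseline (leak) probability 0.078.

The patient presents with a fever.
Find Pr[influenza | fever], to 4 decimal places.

Under noisy-OR, P(fever | causes) = 1 − (1−0.078)·∏(1−qᵢ) over the active causes.
Enumerate the 4 (influenza, bacterial infection) configurations and weight by the priors:
  P(fever) = 0.078*0.74*0.95 + 0.632122*0.74*0.05 + 0.688364*0.26*0.95 + 0.875657*0.26*0.05
        = 0.054834 + 0.023389 + 0.170026 + 0.011384 = 0.259633
Keeping only the influenza-present terms gives 0.181410, so
  P(influenza | fever) = 0.181410 / 0.259633 ≈ 0.6987

Pr[influenza | fever] ≈ 0.6987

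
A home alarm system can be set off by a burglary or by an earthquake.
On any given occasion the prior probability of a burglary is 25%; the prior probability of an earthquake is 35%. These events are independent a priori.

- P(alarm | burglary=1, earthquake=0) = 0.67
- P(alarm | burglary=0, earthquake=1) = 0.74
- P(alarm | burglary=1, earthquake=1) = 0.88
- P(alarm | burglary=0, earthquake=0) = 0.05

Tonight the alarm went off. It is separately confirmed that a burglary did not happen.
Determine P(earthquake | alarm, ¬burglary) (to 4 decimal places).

P(earthquake | alarm, ¬burglary) ≈ 0.8885

Weight on earthquake=true, given the evidence: 0.74·0.35 = 0.259000
Normalizer over all consistent configurations: 0.05·0.65 + 0.74·0.35 = 0.291500
Posterior = 0.259000 / 0.291500 ≈ 0.8885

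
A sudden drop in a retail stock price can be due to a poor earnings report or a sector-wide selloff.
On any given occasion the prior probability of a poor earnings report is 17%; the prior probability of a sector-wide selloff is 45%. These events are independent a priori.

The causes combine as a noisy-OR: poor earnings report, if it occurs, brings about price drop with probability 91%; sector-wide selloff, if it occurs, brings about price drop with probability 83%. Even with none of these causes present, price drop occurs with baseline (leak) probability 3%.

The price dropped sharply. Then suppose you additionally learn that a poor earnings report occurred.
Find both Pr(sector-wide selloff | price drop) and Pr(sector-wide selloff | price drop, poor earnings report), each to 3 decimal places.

Under noisy-OR, P(price drop | causes) = 1 − (1−0.03)·∏(1−qᵢ) over the active causes.
P(price drop) = 0.03·0.83·0.55 + 0.8351·0.83·0.45 + 0.9127·0.17·0.55 + 0.985159·0.17·0.45 = 0.013695 + 0.311910 + 0.085337 + 0.075365 = 0.486307
Of this, 0.387275 comes from 0.311910 + 0.075365 (the sector-wide selloff=true cases).
So P(sector-wide selloff | price drop) = 0.387275/0.486307 ≈ 0.796.

With the extra evidence:
Weight on sector-wide selloff=true, given the evidence: 0.985159·0.45 = 0.443322
The normalizing constant is 0.9127·0.55 + 0.985159·0.45 = 0.945307
P(sector-wide selloff | price drop, poor earnings report) = 0.443322/0.945307 ≈ 0.469

Pr(sector-wide selloff | price drop) ≈ 0.796; Pr(sector-wide selloff | price drop, poor earnings report) ≈ 0.469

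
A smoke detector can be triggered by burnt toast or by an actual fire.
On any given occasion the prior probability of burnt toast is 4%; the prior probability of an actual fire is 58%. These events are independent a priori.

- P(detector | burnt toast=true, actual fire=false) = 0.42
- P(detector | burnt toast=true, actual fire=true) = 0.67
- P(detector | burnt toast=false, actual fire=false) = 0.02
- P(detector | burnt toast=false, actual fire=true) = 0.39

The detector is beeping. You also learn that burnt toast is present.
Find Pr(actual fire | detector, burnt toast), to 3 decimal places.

Numerator (weight on configurations with actual fire): 0.67·0.58 = 0.388600
The normalizing constant is 0.42·0.42 + 0.67·0.58 = 0.565000
Posterior = 0.388600 / 0.565000 ≈ 0.688

Pr(actual fire | detector, burnt toast) ≈ 0.688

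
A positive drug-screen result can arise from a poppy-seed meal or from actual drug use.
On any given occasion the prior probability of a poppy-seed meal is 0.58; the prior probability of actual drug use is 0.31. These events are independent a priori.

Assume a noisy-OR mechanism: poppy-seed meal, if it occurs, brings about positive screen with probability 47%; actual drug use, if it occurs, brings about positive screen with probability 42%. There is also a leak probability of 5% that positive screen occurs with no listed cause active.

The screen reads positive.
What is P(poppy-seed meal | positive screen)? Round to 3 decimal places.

P(poppy-seed meal | positive screen) ≈ 0.817

Under noisy-OR, P(positive screen | causes) = 1 − (1−0.05)·∏(1−qᵢ) over the active causes.
P(positive screen) = 0.05·0.42·0.69 + 0.449·0.42·0.31 + 0.4965·0.58·0.69 + 0.70797·0.58·0.31 = 0.014490 + 0.058460 + 0.198699 + 0.127293 = 0.398942
Restricting to configurations with poppy-seed meal present: 0.198699 + 0.127293 = 0.325992.
So P(poppy-seed meal | positive screen) = 0.325992/0.398942 ≈ 0.817.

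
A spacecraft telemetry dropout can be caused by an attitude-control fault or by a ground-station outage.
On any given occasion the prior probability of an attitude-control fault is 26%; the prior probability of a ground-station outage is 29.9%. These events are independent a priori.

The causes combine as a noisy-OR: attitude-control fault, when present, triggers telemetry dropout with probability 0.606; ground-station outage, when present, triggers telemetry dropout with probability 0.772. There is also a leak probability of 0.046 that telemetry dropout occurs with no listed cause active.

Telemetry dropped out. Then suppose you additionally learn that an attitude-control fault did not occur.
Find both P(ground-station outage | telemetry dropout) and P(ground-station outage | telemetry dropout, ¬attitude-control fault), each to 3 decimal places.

P(ground-station outage | telemetry dropout) ≈ 0.640; P(ground-station outage | telemetry dropout, ¬attitude-control fault) ≈ 0.879

Under noisy-OR, P(telemetry dropout | causes) = 1 − (1−0.046)·∏(1−qᵢ) over the active causes.
Weight on ground-station outage=true, given the evidence: 0.173133 + 0.071078 = 0.244211
Denominator P(telemetry dropout): 0.046×0.74×0.701 + 0.782488×0.74×0.299 + 0.624124×0.26×0.701 + 0.9143×0.26×0.299 = 0.381826
P(ground-station outage | telemetry dropout) = 0.244211/0.381826 ≈ 0.640

Now condition on the additional information:
Numerator (weight on configurations with ground-station outage): 0.782488*0.299 = 0.233964
The normalizing constant is 0.046*0.701 + 0.782488*0.299 = 0.266210
P(ground-station outage | telemetry dropout, ¬attitude-control fault) = 0.233964/0.266210 ≈ 0.879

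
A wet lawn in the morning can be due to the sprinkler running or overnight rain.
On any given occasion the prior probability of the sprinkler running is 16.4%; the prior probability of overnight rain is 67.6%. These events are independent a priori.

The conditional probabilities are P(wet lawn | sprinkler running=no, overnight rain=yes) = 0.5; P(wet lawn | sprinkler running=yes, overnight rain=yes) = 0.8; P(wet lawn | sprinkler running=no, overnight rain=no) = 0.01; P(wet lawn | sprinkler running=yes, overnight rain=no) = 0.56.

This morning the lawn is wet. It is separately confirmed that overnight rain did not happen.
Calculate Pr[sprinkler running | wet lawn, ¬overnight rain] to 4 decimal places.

P(wet lawn | ¬overnight rain) = 0.01·0.836 + 0.56·0.164 = 0.008360 + 0.091840 = 0.100200
The sprinkler running-present share is 0.56·0.164 = 0.091840.
Hence the posterior is 0.091840/0.100200 ≈ 0.9166.

Pr[sprinkler running | wet lawn, ¬overnight rain] ≈ 0.9166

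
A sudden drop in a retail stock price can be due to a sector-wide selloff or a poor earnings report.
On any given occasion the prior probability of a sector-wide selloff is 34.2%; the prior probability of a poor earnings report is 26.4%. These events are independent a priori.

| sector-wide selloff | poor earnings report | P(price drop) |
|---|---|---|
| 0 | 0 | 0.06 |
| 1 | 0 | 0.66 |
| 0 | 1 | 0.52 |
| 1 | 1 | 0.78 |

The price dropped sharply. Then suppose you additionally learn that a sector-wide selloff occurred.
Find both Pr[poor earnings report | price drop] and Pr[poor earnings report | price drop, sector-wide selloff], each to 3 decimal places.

P(price drop) = 0.06·0.658·0.736 + 0.52·0.658·0.264 + 0.66·0.342·0.736 + 0.78·0.342·0.264 = 0.029057 + 0.090330 + 0.166130 + 0.070425 = 0.355942
The poor earnings report-present share is 0.090330 + 0.070425 = 0.160755.
So P(poor earnings report | price drop) = 0.160755/0.355942 ≈ 0.452.

Now condition on the additional information:
Sum P(price drop|·) weighted by the priors over both values of poor earnings report:
  P(price drop | sector-wide selloff) = 0.66×0.736 + 0.78×0.264
        = 0.485760 + 0.205920 = 0.691680
Configurations with poor earnings report contribute 0.205920, so
  P(poor earnings report | price drop, sector-wide selloff) = 0.205920 / 0.691680 ≈ 0.298

Pr[poor earnings report | price drop] ≈ 0.452; Pr[poor earnings report | price drop, sector-wide selloff] ≈ 0.298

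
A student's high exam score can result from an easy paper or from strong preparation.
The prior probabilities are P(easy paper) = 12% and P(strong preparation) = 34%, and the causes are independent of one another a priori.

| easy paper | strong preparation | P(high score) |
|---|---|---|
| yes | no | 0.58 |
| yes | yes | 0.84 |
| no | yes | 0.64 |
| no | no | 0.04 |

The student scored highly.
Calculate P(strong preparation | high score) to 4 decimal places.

P(strong preparation | high score) ≈ 0.7655

Numerator (weight on configurations with strong preparation): 0.191488 + 0.034272 = 0.225760
Normalizer over all consistent configurations: 0.04*0.88*0.66 + 0.64*0.88*0.34 + 0.58*0.12*0.66 + 0.84*0.12*0.34 = 0.294928
Posterior = 0.225760 / 0.294928 ≈ 0.7655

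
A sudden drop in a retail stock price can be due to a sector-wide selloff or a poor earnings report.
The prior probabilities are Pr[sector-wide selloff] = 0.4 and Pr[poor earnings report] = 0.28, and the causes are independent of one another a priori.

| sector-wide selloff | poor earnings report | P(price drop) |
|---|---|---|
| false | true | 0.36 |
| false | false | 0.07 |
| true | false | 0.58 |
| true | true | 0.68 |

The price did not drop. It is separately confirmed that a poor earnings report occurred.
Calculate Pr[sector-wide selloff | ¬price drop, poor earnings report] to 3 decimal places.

Pr[sector-wide selloff | ¬price drop, poor earnings report] ≈ 0.250

P(¬price drop | poor earnings report) = 0.64*0.6 + 0.32*0.4 = 0.384000 + 0.128000 = 0.512000
Restricting to configurations with sector-wide selloff present: 0.32*0.4 = 0.128000.
P(sector-wide selloff | ¬price drop, poor earnings report) = 0.128000 / 0.512000 ≈ 0.250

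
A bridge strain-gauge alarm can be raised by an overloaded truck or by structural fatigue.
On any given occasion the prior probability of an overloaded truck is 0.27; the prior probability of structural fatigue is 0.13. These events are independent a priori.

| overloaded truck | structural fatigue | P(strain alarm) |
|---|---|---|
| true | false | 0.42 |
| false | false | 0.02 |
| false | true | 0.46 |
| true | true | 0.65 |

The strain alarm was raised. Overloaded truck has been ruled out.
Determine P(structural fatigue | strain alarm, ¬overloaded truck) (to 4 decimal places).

P(strain alarm | ¬overloaded truck) = 0.02·0.87 + 0.46·0.13 = 0.017400 + 0.059800 = 0.077200
Restricting to configurations with structural fatigue present: 0.46·0.13 = 0.059800.
Hence the posterior is 0.059800/0.077200 ≈ 0.7746.

P(structural fatigue | strain alarm, ¬overloaded truck) ≈ 0.7746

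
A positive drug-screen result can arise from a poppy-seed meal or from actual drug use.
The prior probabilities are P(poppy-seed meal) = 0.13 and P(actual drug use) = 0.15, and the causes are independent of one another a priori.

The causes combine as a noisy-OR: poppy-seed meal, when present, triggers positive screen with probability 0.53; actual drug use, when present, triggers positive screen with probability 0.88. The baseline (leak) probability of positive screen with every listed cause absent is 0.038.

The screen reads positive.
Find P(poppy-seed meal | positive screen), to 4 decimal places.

Under noisy-OR, P(positive screen | causes) = 1 − (1−0.038)·∏(1−qᵢ) over the active causes.
For the numerator, keep only poppy-seed meal=true terms: 0.060539 + 0.018442 = 0.078981
Denominator P(positive screen): 0.038·0.87·0.85 + 0.88456·0.87·0.15 + 0.54786·0.13·0.85 + 0.945743·0.13·0.15 = 0.222517
P(poppy-seed meal | positive screen) = 0.078981/0.222517 ≈ 0.3549

P(poppy-seed meal | positive screen) ≈ 0.3549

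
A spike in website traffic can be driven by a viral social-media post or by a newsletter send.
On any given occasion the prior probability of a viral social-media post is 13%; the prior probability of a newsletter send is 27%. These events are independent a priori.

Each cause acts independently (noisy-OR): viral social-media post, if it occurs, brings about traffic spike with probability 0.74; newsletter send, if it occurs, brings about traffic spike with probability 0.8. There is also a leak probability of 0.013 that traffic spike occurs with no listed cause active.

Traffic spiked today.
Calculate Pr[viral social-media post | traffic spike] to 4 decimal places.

Pr[viral social-media post | traffic spike] ≈ 0.3454

Under noisy-OR, P(traffic spike | causes) = 1 − (1−0.013)·∏(1−qᵢ) over the active causes.
Numerator (weight on configurations with viral social-media post): 0.070547 + 0.033299 = 0.103846
Denominator P(traffic spike): 0.013×0.87×0.73 + 0.8026×0.87×0.27 + 0.74338×0.13×0.73 + 0.948676×0.13×0.27 = 0.300633
P(viral social-media post | traffic spike) = 0.103846/0.300633 ≈ 0.3454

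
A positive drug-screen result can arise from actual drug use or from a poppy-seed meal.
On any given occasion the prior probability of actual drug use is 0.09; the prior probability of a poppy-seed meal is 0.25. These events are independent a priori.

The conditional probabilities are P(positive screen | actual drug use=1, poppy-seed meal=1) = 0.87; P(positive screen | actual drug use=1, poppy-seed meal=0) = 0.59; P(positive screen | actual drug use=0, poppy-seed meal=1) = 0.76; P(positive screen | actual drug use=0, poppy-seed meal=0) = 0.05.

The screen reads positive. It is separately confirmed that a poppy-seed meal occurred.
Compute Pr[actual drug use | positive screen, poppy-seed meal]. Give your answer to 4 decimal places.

Pr[actual drug use | positive screen, poppy-seed meal] ≈ 0.1017

Enumerate both values of actual drug use and weight by the priors:
  P(positive screen | poppy-seed meal) = 0.76×0.91 + 0.87×0.09
        = 0.691600 + 0.078300 = 0.769900
Configurations with actual drug use contribute 0.078300, so
  P(actual drug use | positive screen, poppy-seed meal) = 0.078300 / 0.769900 ≈ 0.1017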